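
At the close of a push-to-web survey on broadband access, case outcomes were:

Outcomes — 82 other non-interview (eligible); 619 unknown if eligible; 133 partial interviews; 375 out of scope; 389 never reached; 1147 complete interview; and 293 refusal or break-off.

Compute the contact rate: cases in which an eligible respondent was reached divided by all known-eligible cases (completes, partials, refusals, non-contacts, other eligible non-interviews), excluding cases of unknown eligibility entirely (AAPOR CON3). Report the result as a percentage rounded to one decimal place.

Num: 1147 + 133 + 293 + 82 = 1655
Denom: 1147 + 133 + 293 + 389 + 82 = 2044
CON3 = 1655 / 2044 = 0.8097

81.0%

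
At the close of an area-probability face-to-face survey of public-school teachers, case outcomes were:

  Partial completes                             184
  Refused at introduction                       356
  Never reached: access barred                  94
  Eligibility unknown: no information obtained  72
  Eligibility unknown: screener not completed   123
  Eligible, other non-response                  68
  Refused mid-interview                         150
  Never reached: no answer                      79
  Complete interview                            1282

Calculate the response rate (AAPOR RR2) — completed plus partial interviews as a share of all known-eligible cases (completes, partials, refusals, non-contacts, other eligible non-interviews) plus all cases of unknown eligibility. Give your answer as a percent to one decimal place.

60.9%

Refusals = 356 + 150 = 506
Never reached = 79 + 94 = 173
Unknown eligibility = 123 + 72 = 195
Num: 1282 + 184 = 1466
Denom: 1282 + 184 + 506 + 173 + 68 + 195 = 2408
RR2 = 1466 / 2408 = 0.6088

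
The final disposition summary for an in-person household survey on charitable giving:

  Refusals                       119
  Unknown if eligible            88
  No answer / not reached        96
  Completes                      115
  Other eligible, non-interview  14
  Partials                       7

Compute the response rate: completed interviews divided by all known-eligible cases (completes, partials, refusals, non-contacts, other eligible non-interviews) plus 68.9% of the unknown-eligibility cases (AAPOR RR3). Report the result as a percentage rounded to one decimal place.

27.9%

Numerator = 115
Determined eligible = 115 + 7 + 119 + 96 + 14 = 351
Estimated eligible among unknowns = 0.6890 × 88 = 60.63
Denom = 351 + 60.63 = 411.63
RR3 = 115 / 411.63 = 0.2794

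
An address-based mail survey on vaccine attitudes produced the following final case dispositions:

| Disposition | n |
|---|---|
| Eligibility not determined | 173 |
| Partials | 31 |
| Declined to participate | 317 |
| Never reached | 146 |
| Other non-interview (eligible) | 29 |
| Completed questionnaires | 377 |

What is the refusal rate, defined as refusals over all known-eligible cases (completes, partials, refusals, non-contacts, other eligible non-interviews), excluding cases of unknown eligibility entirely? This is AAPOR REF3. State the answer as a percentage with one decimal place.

35.2%

Numerator: 317
Base: 377 + 31 + 317 + 146 + 29 = 900
REF3 = 317 / 900 = 0.3522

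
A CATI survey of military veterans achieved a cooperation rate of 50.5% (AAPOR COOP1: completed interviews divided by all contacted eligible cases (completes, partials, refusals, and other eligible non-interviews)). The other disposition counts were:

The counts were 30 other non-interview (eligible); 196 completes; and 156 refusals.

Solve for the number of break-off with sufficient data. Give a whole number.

COOP1 = 196 / D = 0.505
D = 196 / 0.505 = 388.1
Other denominator terms total 382
break-off with sufficient data = 388.1 − 382 ≈ 6

6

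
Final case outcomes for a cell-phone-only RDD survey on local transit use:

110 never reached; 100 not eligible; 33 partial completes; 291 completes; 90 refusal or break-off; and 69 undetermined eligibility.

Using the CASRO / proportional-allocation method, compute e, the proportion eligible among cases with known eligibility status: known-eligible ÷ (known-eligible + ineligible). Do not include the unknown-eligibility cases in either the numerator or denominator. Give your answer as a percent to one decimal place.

84.0%

Eligible (known) = 291 + 33 + 90 + 110 = 524
e = 524 / (524 + 100) = 524 / 624 = 0.8397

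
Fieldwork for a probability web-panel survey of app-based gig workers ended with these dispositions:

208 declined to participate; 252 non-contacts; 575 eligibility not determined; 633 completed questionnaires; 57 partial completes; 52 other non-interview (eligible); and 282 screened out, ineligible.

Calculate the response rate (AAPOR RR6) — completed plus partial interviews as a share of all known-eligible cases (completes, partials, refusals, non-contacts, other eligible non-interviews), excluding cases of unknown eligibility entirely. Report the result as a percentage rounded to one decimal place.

Num: 633 + 57 = 690
Denominator: 633 + 57 + 208 + 252 + 52 = 1202
RR6 = 690 / 1202 = 0.5740

57.4%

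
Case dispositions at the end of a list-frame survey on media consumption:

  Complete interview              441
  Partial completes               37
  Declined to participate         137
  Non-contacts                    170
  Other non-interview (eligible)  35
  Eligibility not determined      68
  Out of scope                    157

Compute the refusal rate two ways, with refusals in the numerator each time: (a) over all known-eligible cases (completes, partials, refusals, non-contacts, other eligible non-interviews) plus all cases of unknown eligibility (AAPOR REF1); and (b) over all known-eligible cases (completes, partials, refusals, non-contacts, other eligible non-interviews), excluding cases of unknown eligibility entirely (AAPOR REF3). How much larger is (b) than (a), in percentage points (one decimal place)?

Top: 137
Base: 441 + 37 + 137 + 170 + 35 + 68 = 888
REF1 = 137 / 888 = 0.1543
Base: 441 + 37 + 137 + 170 + 35 = 820
REF3 = 137 / 820 = 0.1671
Difference = 16.71 − 15.43 = 1.28 percentage points

1.3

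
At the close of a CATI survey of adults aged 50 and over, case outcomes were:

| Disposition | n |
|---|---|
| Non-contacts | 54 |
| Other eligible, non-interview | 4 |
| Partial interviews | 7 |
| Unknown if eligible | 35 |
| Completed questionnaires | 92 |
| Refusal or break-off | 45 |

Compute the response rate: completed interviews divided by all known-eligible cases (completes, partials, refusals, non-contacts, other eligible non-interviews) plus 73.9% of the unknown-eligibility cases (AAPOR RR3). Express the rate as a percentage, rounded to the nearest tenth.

Num = 92
Known eligible = 92 + 7 + 45 + 54 + 4 = 202
e × U = 0.7390 × 35 = 25.86
Base = 202 + 25.86 = 227.86
RR3 = 92 / 227.86 = 0.4038

40.4%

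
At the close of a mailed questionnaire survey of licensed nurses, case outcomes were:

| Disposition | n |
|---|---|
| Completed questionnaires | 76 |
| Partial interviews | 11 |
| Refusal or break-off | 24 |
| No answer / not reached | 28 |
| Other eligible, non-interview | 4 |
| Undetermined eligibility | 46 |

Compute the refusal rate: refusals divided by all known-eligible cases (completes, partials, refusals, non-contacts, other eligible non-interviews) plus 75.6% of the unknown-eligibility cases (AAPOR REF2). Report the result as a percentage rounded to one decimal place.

Num: 24
Eligible (known): 76 + 11 + 24 + 28 + 4 = 143
e × U: 0.7560 × 46 = 34.78
Denominator: 143 + 34.78 = 177.78
REF2 = 24 / 177.78 = 0.1350

13.5%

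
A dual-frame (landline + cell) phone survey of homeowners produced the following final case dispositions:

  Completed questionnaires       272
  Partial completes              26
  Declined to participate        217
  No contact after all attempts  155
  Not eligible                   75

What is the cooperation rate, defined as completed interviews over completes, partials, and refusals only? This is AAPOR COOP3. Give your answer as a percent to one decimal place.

Num → 272
Denom → 272 + 26 + 217 = 515
COOP3 = 272 / 515 = 0.5282

52.8%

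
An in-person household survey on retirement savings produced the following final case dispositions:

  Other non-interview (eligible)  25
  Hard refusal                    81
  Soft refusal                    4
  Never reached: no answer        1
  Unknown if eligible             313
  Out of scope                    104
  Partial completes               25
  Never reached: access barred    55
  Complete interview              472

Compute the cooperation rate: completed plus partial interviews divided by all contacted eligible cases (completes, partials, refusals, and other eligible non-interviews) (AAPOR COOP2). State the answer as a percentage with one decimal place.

81.9%

Refusals = 81 + 4 = 85
Never reached = 1 + 55 = 56
Num → 472 + 25 = 497
Denominator → 472 + 25 + 85 + 25 = 607
COOP2 = 497 / 607 = 0.8188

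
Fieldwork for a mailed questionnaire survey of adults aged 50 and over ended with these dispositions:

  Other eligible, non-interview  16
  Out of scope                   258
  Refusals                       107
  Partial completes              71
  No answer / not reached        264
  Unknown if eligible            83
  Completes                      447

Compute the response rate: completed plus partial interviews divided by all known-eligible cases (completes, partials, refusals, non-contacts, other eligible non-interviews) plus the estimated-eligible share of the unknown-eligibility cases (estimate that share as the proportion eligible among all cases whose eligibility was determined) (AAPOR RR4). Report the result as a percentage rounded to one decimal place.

Top → 447 + 71 = 518
Eligible (known) → 447 + 71 + 107 + 264 + 16 = 905
e = 905 / (905 + 258) = 905 / 1163 = 0.7782
Estimated eligible among unknowns → 0.7782 × 83 = 64.59
Denom → 905 + 64.59 = 969.59
RR4 = 518 / 969.59 = 0.5342

53.4%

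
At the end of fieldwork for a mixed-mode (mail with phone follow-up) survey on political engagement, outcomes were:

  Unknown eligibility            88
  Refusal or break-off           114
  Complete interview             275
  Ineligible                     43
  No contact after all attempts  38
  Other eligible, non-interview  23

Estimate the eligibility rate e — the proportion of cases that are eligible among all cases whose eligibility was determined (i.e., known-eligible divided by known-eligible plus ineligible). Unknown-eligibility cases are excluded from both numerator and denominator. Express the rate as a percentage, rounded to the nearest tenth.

91.3%

Eligible (known): 275 + 114 + 38 + 23 = 450
e = 450 / (450 + 43) = 450 / 493 = 0.9128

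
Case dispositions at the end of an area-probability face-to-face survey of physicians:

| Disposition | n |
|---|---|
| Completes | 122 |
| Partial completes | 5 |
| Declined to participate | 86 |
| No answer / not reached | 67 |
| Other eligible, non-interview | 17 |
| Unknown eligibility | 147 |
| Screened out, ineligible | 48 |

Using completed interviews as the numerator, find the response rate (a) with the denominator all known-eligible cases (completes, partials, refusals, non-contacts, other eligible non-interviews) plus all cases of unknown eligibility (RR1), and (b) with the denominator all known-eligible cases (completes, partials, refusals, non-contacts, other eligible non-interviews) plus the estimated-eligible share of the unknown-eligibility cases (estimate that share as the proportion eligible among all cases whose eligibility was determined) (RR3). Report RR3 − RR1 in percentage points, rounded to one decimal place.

Num = 122
Denom = 122 + 5 + 86 + 67 + 17 + 147 = 444
RR1 = 122 / 444 = 0.2748
Eligible (known) = 122 + 5 + 86 + 67 + 17 = 297
e = 297 / (297 + 48) = 297 / 345 = 0.8609
Estimated eligible among unknowns = 0.8609 × 147 = 126.55
Denom = 297 + 126.55 = 423.55
RR3 = 122 / 423.55 = 0.2880
Difference = 28.80 − 27.48 = 1.32 percentage points

1.3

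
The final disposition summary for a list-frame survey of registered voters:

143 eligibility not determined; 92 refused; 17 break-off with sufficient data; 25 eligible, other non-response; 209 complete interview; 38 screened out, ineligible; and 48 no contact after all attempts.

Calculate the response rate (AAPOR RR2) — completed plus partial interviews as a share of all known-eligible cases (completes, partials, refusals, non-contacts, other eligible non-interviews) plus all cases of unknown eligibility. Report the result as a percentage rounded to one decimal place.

Numerator: 209 + 17 = 226
Denom: 209 + 17 + 92 + 48 + 25 + 143 = 534
RR2 = 226 / 534 = 0.4232

42.3%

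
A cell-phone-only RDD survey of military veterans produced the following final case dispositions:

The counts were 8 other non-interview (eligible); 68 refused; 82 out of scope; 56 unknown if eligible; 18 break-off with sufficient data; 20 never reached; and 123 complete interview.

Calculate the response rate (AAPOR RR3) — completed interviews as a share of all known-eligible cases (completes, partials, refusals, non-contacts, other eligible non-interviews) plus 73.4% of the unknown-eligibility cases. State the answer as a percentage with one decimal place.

44.2%

Num = 123
Known eligible = 123 + 18 + 68 + 20 + 8 = 237
Eligible share of unknowns = 0.7340 × 56 = 41.10
Denominator = 237 + 41.10 = 278.10
RR3 = 123 / 278.10 = 0.4423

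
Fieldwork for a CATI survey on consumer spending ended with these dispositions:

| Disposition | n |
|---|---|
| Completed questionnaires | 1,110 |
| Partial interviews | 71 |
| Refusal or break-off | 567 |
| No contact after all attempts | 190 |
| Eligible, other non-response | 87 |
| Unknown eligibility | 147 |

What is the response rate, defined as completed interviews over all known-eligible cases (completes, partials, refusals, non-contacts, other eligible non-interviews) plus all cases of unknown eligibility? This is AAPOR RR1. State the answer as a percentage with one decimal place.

Num = 1110
Denominator = 1110 + 71 + 567 + 190 + 87 + 147 = 2172
RR1 = 1110 / 2172 = 0.5110

51.1%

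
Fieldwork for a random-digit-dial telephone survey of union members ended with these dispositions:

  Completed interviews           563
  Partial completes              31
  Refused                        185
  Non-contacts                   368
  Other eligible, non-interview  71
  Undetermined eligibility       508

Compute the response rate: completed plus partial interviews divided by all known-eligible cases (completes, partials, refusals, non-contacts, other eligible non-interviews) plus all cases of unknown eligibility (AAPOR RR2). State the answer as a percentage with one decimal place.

34.4%

Num → 563 + 31 = 594
Denominator → 563 + 31 + 185 + 368 + 71 + 508 = 1726
RR2 = 594 / 1726 = 0.3441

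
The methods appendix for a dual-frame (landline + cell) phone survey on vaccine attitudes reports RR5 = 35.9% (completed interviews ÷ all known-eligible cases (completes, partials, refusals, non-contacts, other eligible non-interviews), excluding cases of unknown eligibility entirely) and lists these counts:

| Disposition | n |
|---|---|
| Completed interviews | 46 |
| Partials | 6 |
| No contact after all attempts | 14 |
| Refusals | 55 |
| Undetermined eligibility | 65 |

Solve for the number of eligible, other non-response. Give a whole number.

RR5 = 46 / D = 0.359
D = 46 / 0.359 = 128.1
Rest of base = 121
eligible, other non-response = 128.1 − 121 ≈ 7

7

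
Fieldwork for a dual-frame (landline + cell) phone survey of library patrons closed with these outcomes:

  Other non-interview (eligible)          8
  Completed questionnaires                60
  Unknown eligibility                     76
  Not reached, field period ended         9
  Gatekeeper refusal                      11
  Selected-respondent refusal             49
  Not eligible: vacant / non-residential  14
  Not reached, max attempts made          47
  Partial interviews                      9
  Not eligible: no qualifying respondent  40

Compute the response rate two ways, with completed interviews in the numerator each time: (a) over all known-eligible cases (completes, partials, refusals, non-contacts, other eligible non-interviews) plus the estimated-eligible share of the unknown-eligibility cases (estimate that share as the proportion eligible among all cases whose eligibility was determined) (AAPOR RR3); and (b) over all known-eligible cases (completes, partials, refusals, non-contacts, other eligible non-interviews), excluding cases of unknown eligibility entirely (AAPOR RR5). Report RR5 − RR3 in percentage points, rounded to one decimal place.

Refused = 11 + 49 = 60
No contact after all attempts = 9 + 47 = 56
Ineligible = 40 + 14 = 54
Numerator → 60
Known eligible → 60 + 9 + 60 + 56 + 8 = 193
e = 193 / (193 + 54) = 193 / 247 = 0.7814
Eligible share of unknowns → 0.7814 × 76 = 59.39
Denominator → 193 + 59.39 = 252.39
RR3 = 60 / 252.39 = 0.2377
Denominator → 60 + 9 + 60 + 56 + 8 = 193
RR5 = 60 / 193 = 0.3109
Difference = 31.09 − 23.77 = 7.32 percentage points

7.3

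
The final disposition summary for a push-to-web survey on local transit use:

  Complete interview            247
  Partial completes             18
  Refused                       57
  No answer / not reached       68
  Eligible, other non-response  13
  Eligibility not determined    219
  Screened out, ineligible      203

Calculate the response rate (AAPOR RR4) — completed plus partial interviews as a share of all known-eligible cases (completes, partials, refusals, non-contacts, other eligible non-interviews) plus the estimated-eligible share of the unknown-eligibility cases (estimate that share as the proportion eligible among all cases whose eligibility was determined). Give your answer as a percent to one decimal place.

Numerator = 247 + 18 = 265
Known eligible = 247 + 18 + 57 + 68 + 13 = 403
e = 403 / (403 + 203) = 403 / 606 = 0.6650
Eligible share of unknowns = 0.6650 × 219 = 145.64
Denominator = 403 + 145.64 = 548.64
RR4 = 265 / 548.64 = 0.4830

48.3%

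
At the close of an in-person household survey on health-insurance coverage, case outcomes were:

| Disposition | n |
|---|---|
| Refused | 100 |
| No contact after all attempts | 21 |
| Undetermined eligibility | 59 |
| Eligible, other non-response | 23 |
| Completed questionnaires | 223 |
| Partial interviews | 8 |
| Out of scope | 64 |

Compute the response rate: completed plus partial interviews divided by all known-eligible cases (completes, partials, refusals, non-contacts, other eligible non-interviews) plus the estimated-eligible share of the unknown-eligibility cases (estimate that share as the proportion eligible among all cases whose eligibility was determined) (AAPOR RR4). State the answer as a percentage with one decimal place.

54.3%

Numerator: 223 + 8 = 231
Determined eligible: 223 + 8 + 100 + 21 + 23 = 375
e = 375 / (375 + 64) = 375 / 439 = 0.8542
Estimated eligible among unknowns: 0.8542 × 59 = 50.40
Denom: 375 + 50.40 = 425.40
RR4 = 231 / 425.40 = 0.5430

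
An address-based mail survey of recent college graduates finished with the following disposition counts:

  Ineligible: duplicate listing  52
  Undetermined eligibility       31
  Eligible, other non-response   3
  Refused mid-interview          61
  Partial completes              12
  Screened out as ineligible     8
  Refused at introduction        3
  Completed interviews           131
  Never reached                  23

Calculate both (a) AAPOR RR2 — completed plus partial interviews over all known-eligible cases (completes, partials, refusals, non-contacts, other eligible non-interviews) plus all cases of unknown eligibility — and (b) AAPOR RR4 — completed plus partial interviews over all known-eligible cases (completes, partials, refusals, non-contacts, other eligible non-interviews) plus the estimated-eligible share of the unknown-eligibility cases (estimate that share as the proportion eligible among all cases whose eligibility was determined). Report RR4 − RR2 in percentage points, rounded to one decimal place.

Refusal or break-off = 3 + 61 = 64
Ineligible = 8 + 52 = 60
Numerator = 131 + 12 = 143
Base = 131 + 12 + 64 + 23 + 3 + 31 = 264
RR2 = 143 / 264 = 0.5417
Eligible (known) = 131 + 12 + 64 + 23 + 3 = 233
e = 233 / (233 + 60) = 233 / 293 = 0.7952
Estimated eligible among unknowns = 0.7952 × 31 = 24.65
Base = 233 + 24.65 = 257.65
RR4 = 143 / 257.65 = 0.5550
Difference = 55.50 − 54.17 = 1.33 percentage points

1.3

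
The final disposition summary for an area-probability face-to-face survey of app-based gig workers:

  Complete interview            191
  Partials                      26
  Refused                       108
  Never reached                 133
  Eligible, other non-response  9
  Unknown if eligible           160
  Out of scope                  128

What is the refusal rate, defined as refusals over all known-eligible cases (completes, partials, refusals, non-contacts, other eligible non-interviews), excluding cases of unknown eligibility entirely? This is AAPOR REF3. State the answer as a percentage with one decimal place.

Numerator = 108
Denom = 191 + 26 + 108 + 133 + 9 = 467
REF3 = 108 / 467 = 0.2313

23.1%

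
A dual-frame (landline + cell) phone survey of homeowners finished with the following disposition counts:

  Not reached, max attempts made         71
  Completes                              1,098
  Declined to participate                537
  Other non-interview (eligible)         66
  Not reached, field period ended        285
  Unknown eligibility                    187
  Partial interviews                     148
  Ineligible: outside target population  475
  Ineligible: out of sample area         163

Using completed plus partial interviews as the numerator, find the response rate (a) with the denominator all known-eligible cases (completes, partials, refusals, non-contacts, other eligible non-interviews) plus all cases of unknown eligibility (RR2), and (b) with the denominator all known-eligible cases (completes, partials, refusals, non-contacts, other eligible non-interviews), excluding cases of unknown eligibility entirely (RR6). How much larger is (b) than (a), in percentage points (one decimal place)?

Never reached = 285 + 71 = 356
Not eligible = 475 + 163 = 638
Num → 1098 + 148 = 1246
Denom → 1098 + 148 + 537 + 356 + 66 + 187 = 2392
RR2 = 1246 / 2392 = 0.5209
Denom → 1098 + 148 + 537 + 356 + 66 = 2205
RR6 = 1246 / 2205 = 0.5651
Difference = 56.51 − 52.09 = 4.42 percentage points

4.4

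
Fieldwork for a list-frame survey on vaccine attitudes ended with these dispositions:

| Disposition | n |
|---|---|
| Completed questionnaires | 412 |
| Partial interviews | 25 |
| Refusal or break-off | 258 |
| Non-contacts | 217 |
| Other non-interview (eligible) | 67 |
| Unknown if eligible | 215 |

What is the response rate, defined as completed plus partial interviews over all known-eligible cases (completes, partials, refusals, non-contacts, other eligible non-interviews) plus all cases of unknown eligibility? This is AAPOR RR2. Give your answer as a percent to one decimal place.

Numerator → 412 + 25 = 437
Base → 412 + 25 + 258 + 217 + 67 + 215 = 1194
RR2 = 437 / 1194 = 0.3660

36.6%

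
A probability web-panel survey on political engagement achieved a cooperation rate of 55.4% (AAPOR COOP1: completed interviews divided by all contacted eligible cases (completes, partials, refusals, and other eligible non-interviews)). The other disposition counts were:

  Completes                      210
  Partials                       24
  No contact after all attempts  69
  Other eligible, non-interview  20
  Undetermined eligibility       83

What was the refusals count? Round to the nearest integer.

COOP1 = 210 / D = 0.554
D = 210 / 0.554 = 379.1
Rest of base = 254
refusals = 379.1 − 254 ≈ 125

125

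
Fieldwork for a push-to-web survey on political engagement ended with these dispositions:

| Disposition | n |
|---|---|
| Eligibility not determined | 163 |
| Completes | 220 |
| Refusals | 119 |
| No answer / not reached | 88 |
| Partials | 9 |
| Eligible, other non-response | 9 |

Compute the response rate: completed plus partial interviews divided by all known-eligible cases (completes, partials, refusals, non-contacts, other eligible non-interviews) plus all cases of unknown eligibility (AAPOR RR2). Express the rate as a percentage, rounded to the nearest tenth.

Num = 220 + 9 = 229
Base = 220 + 9 + 119 + 88 + 9 + 163 = 608
RR2 = 229 / 608 = 0.3766

37.7%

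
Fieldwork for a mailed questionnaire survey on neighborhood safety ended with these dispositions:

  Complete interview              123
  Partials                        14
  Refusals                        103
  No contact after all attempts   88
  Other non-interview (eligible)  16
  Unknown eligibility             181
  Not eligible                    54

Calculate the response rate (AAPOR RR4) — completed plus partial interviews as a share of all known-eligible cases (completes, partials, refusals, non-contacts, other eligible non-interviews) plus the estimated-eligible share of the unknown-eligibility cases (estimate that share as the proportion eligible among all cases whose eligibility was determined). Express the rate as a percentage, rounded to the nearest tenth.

Numerator: 123 + 14 = 137
Known eligible: 123 + 14 + 103 + 88 + 16 = 344
e = 344 / (344 + 54) = 344 / 398 = 0.8643
Estimated eligible among unknowns: 0.8643 × 181 = 156.44
Denominator: 344 + 156.44 = 500.44
RR4 = 137 / 500.44 = 0.2738

27.4%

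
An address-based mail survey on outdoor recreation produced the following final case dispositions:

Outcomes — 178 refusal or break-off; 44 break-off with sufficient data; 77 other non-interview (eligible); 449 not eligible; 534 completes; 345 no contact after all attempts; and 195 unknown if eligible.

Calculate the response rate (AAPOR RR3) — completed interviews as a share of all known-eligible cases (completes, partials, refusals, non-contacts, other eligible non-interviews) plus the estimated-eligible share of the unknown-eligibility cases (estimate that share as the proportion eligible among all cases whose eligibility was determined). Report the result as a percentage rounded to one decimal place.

40.5%

Numerator = 534
Known eligible = 534 + 44 + 178 + 345 + 77 = 1178
e = 1178 / (1178 + 449) = 1178 / 1627 = 0.7240
e × U = 0.7240 × 195 = 141.18
Denom = 1178 + 141.18 = 1319.18
RR3 = 534 / 1319.18 = 0.4048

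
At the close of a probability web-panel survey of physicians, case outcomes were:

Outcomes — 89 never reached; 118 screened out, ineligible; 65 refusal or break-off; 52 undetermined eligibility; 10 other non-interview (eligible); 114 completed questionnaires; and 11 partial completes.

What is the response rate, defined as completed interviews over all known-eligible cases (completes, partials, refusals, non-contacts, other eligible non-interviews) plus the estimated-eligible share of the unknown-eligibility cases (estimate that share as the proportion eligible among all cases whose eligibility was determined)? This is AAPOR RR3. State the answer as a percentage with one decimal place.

35.0%

Num → 114
Determined eligible → 114 + 11 + 65 + 89 + 10 = 289
e = 289 / (289 + 118) = 289 / 407 = 0.7101
Estimated eligible among unknowns → 0.7101 × 52 = 36.93
Base → 289 + 36.93 = 325.93
RR3 = 114 / 325.93 = 0.3498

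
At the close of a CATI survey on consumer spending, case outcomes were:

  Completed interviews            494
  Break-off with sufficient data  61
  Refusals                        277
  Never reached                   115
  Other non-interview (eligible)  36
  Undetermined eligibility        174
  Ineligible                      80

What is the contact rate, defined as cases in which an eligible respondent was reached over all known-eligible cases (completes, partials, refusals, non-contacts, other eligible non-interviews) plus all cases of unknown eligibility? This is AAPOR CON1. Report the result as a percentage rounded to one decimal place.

Top = 494 + 61 + 277 + 36 = 868
Denom = 494 + 61 + 277 + 115 + 36 + 174 = 1157
CON1 = 868 / 1157 = 0.7502

75.0%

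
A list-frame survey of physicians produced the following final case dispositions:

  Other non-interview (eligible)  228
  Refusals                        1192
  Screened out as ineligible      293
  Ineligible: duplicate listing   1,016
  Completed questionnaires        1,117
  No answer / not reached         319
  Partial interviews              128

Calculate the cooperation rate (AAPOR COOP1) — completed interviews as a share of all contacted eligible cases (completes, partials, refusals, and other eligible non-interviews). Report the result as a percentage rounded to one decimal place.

Screened out, ineligible = 293 + 1016 = 1309
Numerator → 1117
Denom → 1117 + 128 + 1192 + 228 = 2665
COOP1 = 1117 / 2665 = 0.4191

41.9%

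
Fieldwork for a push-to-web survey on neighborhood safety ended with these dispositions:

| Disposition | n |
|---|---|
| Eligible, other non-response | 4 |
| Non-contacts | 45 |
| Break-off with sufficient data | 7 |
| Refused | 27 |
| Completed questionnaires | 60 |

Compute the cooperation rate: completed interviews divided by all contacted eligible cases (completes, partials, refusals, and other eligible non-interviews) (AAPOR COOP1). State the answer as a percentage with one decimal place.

61.2%

Numerator = 60
Denom = 60 + 7 + 27 + 4 = 98
COOP1 = 60 / 98 = 0.6122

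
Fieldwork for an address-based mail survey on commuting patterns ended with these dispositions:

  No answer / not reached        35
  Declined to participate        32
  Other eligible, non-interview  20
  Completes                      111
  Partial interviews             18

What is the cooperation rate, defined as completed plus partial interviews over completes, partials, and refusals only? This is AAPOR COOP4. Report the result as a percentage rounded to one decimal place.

Num = 111 + 18 = 129
Base = 111 + 18 + 32 = 161
COOP4 = 129 / 161 = 0.8012

80.1%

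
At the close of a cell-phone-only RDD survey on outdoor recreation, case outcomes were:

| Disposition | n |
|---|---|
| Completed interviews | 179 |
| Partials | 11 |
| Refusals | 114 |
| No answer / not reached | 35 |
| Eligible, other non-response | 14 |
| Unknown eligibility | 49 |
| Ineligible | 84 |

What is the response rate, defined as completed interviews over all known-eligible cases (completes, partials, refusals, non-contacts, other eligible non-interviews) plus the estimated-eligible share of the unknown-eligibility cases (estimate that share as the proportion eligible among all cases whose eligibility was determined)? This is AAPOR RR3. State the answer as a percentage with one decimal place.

Numerator → 179
Known eligible → 179 + 11 + 114 + 35 + 14 = 353
e = 353 / (353 + 84) = 353 / 437 = 0.8078
Estimated eligible among unknowns → 0.8078 × 49 = 39.58
Denom → 353 + 39.58 = 392.58
RR3 = 179 / 392.58 = 0.4560

45.6%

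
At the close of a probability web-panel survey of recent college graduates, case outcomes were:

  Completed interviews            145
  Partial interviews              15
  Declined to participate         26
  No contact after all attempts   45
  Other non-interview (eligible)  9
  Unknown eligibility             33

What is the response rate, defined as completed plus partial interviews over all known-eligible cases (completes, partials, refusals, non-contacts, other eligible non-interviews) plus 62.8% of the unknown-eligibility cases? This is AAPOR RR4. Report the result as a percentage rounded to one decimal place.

Top: 145 + 15 = 160
Eligible (known): 145 + 15 + 26 + 45 + 9 = 240
Eligible share of unknowns: 0.6280 × 33 = 20.72
Denominator: 240 + 20.72 = 260.72
RR4 = 160 / 260.72 = 0.6137

61.4%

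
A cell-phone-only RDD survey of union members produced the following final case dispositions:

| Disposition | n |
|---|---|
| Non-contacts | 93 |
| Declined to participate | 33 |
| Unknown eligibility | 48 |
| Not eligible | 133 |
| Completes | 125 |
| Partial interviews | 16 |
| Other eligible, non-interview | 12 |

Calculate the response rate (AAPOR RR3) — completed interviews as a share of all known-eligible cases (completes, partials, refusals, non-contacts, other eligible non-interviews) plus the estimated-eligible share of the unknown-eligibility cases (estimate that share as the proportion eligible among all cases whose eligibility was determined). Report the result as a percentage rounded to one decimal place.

Top: 125
Determined eligible: 125 + 16 + 33 + 93 + 12 = 279
e = 279 / (279 + 133) = 279 / 412 = 0.6772
e × U: 0.6772 × 48 = 32.51
Denom: 279 + 32.51 = 311.51
RR3 = 125 / 311.51 = 0.4013

40.1%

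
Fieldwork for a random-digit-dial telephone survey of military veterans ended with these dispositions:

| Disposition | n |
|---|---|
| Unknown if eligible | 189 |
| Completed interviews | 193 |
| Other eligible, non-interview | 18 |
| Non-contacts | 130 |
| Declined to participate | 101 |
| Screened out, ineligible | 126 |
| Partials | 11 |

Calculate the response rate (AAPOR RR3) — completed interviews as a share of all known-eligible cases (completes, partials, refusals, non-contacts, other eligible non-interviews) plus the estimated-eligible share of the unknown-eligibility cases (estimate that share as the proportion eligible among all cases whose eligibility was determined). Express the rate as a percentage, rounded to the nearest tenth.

Num = 193
Known eligible = 193 + 11 + 101 + 130 + 18 = 453
e = 453 / (453 + 126) = 453 / 579 = 0.7824
e × U = 0.7824 × 189 = 147.87
Base = 453 + 147.87 = 600.87
RR3 = 193 / 600.87 = 0.3212

32.1%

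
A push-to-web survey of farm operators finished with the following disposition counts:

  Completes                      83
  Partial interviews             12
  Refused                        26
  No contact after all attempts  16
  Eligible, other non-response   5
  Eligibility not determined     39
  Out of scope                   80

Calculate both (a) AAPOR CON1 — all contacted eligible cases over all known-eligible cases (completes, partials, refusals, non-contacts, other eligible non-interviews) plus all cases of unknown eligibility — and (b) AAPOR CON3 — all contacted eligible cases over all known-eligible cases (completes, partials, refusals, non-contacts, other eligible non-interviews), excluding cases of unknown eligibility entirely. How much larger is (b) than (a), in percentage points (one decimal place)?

Numerator → 83 + 12 + 26 + 5 = 126
Denominator → 83 + 12 + 26 + 16 + 5 + 39 = 181
CON1 = 126 / 181 = 0.6961
Denominator → 83 + 12 + 26 + 16 + 5 = 142
CON3 = 126 / 142 = 0.8873
Difference = 88.73 − 69.61 = 19.12 percentage points

19.1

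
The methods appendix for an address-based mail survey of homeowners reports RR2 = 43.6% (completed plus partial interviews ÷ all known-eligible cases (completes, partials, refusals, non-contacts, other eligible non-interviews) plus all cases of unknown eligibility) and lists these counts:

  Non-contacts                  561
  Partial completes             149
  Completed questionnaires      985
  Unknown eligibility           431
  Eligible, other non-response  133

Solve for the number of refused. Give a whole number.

342

Numerator → 985 + 149 = 1134
RR2 = 1134 / D = 0.436
D = 1134 / 0.436 = 2600.9
Remaining denominator categories sum to 2259
refused = 2600.9 − 2259 ≈ 342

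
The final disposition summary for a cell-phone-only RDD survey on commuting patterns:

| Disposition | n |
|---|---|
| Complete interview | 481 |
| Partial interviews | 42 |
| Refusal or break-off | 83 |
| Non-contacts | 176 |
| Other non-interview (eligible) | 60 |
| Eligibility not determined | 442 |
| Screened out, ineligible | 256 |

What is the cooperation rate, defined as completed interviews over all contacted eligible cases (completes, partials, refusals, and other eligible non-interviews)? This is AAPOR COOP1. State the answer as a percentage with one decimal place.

Num = 481
Denominator = 481 + 42 + 83 + 60 = 666
COOP1 = 481 / 666 = 0.7222

72.2%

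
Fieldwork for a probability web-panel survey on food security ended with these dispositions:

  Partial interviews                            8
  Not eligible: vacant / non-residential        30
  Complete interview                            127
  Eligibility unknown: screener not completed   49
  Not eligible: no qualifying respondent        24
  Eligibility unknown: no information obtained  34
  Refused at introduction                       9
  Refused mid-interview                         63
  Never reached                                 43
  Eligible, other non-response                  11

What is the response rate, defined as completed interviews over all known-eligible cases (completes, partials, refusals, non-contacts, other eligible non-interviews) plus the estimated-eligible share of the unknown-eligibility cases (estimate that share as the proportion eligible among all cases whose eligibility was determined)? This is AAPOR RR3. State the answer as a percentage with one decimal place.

38.5%

Refusals = 9 + 63 = 72
Eligibility not determined = 49 + 34 = 83
Out of scope = 24 + 30 = 54
Numerator: 127
Eligible (known): 127 + 8 + 72 + 43 + 11 = 261
e = 261 / (261 + 54) = 261 / 315 = 0.8286
Estimated eligible among unknowns: 0.8286 × 83 = 68.77
Base: 261 + 68.77 = 329.77
RR3 = 127 / 329.77 = 0.3851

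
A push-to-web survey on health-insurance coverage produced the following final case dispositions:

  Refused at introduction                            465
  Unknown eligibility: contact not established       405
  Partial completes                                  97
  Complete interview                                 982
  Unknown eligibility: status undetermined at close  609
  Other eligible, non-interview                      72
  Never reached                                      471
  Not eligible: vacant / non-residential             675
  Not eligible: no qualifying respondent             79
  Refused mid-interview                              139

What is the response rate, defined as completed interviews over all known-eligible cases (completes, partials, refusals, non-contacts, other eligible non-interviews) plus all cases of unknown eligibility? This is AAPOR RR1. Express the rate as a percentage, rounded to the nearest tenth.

Refusals = 465 + 139 = 604
Unknown eligibility = 405 + 609 = 1014
Not eligible = 79 + 675 = 754
Numerator = 982
Base = 982 + 97 + 604 + 471 + 72 + 1014 = 3240
RR1 = 982 / 3240 = 0.3031

30.3%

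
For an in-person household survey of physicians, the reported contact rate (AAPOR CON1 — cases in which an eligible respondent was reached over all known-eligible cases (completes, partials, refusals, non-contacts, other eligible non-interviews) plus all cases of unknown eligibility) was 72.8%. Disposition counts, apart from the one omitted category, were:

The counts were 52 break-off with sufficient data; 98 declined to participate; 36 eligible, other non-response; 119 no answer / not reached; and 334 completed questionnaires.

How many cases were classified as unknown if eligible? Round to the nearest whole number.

Num: 334 + 52 + 98 + 36 = 520
CON1 = 520 / D = 0.728
D = 520 / 0.728 = 714.3
Rest of base = 639
unknown if eligible = 714.3 − 639 ≈ 75

75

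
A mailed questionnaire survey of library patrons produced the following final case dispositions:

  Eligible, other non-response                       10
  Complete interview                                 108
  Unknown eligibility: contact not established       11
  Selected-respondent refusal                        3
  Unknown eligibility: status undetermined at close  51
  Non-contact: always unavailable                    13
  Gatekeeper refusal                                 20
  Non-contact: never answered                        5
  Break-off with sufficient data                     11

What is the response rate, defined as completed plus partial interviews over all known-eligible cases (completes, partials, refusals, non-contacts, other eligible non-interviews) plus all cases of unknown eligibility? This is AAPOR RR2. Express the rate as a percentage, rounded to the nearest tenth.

Refusals = 20 + 3 = 23
No contact after all attempts = 5 + 13 = 18
Unknown eligibility = 11 + 51 = 62
Num = 108 + 11 = 119
Denom = 108 + 11 + 23 + 18 + 10 + 62 = 232
RR2 = 119 / 232 = 0.5129

51.3%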